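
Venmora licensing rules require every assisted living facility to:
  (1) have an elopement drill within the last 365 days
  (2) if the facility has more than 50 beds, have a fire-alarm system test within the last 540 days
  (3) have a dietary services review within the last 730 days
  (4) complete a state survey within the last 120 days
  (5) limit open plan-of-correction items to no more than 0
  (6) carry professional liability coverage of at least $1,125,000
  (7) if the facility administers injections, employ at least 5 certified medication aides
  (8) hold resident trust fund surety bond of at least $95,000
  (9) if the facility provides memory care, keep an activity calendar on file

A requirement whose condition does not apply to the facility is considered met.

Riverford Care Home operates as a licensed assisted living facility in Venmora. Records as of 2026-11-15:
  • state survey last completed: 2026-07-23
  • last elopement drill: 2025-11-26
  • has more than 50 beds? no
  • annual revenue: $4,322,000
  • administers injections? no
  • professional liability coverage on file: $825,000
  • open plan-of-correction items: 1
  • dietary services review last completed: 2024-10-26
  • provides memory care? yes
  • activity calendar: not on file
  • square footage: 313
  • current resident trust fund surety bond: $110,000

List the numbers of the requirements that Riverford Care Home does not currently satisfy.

1. elopement drill 354 days ago vs limit 365 → met
2. condition 'has more than 50 beds' does not hold → requirement n/a → met
3. dietary services review 750 days ago vs limit 730 → not met
4. state survey 115 days ago vs limit 120 → met
5. open plan-of-correction items 1 > 0 → not met
6. professional liability coverage $825,000 < $1,125,000 → not met
7. condition 'administers injections' does not hold → requirement n/a → met
8. resident trust fund surety bond $110,000 ≥ $95,000 → met
9. condition 'provides memory care' holds; activity calendar absent → not met
Not met: 3, 5, 6, 9

3, 5, 6, 9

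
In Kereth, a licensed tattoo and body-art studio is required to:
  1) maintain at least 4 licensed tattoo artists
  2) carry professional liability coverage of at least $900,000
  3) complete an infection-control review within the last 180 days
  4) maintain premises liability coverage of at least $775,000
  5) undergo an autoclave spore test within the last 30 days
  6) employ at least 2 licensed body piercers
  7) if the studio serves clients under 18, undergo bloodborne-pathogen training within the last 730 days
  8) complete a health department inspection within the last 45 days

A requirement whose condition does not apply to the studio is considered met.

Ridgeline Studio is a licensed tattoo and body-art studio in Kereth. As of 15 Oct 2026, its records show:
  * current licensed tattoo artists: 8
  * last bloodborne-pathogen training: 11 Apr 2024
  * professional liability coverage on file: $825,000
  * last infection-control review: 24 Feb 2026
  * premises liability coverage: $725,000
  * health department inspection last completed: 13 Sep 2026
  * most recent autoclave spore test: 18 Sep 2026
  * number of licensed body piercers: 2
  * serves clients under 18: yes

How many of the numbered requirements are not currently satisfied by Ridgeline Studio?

4

1. licensed tattoo artists 8 ≥ 4 → met
2. professional liability coverage $825,000 < $900,000 → not met
3. infection-control review 233 days ago vs limit 180 → not met
4. premises liability coverage $725,000 < $775,000 → not met
5. autoclave spore test 27 days ago vs limit 30 → met
6. licensed body piercers 2 ≥ 2 → met
7. condition 'serves clients under 18' holds; bloodborne-pathogen training 917 days ago vs limit 730 → not met
8. health department inspection 32 days ago vs limit 45 → met
Not met: 4 of 8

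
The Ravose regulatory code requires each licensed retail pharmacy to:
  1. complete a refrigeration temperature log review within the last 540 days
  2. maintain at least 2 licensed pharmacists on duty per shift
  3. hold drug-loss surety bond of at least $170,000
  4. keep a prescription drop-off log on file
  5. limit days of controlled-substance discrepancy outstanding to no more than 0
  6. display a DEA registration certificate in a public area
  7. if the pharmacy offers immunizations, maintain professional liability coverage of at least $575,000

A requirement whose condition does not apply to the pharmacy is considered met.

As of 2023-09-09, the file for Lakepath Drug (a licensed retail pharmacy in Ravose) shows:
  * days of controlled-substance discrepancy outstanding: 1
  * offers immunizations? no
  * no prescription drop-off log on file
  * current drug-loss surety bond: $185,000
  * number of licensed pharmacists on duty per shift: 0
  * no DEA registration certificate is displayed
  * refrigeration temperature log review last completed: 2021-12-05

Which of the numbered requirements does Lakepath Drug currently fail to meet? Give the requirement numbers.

1, 2, 4, 5, 6

1. refrigeration temperature log review 643 days ago vs limit 540 → not met
2. licensed pharmacists on duty per shift 0 < 2 → not met
3. drug-loss surety bond $185,000 ≥ $170,000 → met
4. prescription drop-off log absent → not met
5. days of controlled-substance discrepancy outstanding 1 > 0 → not met
6. DEA registration certificate absent → not met
7. condition 'offers immunizations' does not hold → requirement n/a → met
Not met: 1, 2, 4, 5, 6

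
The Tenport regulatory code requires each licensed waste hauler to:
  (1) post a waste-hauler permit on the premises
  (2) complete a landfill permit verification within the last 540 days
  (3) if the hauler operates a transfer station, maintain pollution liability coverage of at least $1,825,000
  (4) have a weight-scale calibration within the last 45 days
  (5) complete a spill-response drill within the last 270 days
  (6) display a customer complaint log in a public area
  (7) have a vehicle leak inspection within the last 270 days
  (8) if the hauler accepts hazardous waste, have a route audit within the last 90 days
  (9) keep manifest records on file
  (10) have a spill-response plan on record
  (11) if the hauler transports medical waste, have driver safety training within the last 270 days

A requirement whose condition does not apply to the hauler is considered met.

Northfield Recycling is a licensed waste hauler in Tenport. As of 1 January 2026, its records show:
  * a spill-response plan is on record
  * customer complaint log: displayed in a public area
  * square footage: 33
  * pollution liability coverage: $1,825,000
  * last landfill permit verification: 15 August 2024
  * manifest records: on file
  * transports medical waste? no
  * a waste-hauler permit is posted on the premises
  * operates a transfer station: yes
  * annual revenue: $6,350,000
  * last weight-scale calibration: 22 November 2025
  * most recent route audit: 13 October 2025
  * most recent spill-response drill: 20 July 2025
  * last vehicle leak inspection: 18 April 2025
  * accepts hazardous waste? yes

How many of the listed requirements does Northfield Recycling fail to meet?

1. waste-hauler permit present → met
2. landfill permit verification 504 days ago vs limit 540 → met
3. condition 'operates a transfer station' holds; pollution liability coverage $1,825,000 ≥ $1,825,000 → met
4. weight-scale calibration 40 days ago vs limit 45 → met
5. spill-response drill 165 days ago vs limit 270 → met
6. customer complaint log present → met
7. vehicle leak inspection 258 days ago vs limit 270 → met
8. condition 'accepts hazardous waste' holds; route audit 80 days ago vs limit 90 → met
9. manifest records present → met
10. spill-response plan present → met
11. condition 'transports medical waste' does not hold → requirement n/a → met
Not met: 0 of 11

0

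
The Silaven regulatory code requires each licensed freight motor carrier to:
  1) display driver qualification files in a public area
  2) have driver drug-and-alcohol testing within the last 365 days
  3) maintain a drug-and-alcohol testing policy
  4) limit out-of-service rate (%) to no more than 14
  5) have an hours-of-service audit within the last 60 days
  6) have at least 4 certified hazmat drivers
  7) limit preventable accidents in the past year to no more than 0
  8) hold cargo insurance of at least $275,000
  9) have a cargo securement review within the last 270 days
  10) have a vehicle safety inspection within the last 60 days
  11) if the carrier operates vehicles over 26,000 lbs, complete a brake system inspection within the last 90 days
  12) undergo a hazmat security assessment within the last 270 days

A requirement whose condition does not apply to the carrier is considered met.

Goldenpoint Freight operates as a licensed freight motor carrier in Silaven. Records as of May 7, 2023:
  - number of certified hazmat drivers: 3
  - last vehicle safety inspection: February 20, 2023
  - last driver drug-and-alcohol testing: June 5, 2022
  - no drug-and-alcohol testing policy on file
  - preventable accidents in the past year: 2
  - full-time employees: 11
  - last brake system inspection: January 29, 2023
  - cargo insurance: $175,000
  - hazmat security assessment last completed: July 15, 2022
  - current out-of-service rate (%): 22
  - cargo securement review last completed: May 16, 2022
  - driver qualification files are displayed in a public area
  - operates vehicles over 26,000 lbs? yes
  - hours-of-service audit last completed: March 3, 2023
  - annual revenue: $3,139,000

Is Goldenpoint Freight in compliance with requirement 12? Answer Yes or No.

12. hazmat security assessment 296 days ago vs limit 270 → not met

No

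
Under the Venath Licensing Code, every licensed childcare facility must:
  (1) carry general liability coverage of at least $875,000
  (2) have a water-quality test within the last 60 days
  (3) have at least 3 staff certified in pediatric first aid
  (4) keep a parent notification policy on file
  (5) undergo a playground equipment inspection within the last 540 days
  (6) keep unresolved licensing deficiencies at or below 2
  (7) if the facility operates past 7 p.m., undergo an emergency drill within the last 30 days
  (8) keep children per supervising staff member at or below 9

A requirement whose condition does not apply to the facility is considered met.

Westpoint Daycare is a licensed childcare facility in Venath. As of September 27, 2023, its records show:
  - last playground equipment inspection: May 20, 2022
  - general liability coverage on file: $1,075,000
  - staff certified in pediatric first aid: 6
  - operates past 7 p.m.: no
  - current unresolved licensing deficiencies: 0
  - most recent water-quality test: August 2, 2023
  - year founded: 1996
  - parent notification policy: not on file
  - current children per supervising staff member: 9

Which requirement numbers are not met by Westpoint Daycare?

1. general liability coverage $1,075,000 ≥ $875,000 → met
2. water-quality test 56 days ago vs limit 60 → met
3. staff certified in pediatric first aid 6 ≥ 3 → met
4. parent notification policy absent → not met
5. playground equipment inspection 495 days ago vs limit 540 → met
6. unresolved licensing deficiencies 0 ≤ 2 → met
7. condition 'operates past 7 p.m.' does not hold → requirement n/a → met
8. children per supervising staff member 9 ≤ 9 → met
Not met: 4

4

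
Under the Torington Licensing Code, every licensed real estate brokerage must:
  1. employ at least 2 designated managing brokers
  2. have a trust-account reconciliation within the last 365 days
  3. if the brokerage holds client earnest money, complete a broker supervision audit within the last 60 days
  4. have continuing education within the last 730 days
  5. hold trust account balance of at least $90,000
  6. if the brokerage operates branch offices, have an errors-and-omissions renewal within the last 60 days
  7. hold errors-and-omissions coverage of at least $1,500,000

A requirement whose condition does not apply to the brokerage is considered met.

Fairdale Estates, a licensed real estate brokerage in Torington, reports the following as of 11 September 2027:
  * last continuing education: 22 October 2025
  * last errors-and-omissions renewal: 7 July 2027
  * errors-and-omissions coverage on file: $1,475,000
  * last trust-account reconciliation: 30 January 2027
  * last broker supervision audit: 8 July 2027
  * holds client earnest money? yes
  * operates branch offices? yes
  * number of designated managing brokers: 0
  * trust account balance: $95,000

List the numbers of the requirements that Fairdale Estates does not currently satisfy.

1. designated managing brokers 0 < 2 → not met
2. trust-account reconciliation 224 days ago vs limit 365 → met
3. condition 'holds client earnest money' holds; broker supervision audit 65 days ago vs limit 60 → not met
4. continuing education 689 days ago vs limit 730 → met
5. trust account balance $95,000 ≥ $90,000 → met
6. condition 'operates branch offices' holds; errors-and-omissions renewal 66 days ago vs limit 60 → not met
7. errors-and-omissions coverage $1,475,000 < $1,500,000 → not met
Not met: 1, 3, 6, 7

1, 3, 6, 7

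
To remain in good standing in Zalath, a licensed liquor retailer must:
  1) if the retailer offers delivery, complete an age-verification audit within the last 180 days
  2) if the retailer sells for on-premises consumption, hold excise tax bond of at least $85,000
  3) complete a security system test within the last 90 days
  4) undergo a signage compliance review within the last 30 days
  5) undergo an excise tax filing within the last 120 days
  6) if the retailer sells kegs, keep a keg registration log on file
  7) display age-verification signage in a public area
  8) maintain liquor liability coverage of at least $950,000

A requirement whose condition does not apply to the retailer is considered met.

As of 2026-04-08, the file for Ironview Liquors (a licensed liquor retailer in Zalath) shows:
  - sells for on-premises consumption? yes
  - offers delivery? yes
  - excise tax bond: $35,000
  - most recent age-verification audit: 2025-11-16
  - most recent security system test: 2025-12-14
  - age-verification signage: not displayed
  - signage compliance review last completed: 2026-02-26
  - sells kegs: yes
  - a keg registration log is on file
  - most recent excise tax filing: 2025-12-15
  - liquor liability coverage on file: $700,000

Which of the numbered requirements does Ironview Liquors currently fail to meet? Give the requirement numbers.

1. condition 'offers delivery' holds; age-verification audit 143 days ago vs limit 180 → met
2. condition 'sells for on-premises consumption' holds; excise tax bond $35,000 < $85,000 → not met
3. security system test 115 days ago vs limit 90 → not met
4. signage compliance review 41 days ago vs limit 30 → not met
5. excise tax filing 114 days ago vs limit 120 → met
6. condition 'sells kegs' holds; keg registration log present → met
7. age-verification signage absent → not met
8. liquor liability coverage $700,000 < $950,000 → not met
Not met: 2, 3, 4, 7, 8

2, 3, 4, 7, 8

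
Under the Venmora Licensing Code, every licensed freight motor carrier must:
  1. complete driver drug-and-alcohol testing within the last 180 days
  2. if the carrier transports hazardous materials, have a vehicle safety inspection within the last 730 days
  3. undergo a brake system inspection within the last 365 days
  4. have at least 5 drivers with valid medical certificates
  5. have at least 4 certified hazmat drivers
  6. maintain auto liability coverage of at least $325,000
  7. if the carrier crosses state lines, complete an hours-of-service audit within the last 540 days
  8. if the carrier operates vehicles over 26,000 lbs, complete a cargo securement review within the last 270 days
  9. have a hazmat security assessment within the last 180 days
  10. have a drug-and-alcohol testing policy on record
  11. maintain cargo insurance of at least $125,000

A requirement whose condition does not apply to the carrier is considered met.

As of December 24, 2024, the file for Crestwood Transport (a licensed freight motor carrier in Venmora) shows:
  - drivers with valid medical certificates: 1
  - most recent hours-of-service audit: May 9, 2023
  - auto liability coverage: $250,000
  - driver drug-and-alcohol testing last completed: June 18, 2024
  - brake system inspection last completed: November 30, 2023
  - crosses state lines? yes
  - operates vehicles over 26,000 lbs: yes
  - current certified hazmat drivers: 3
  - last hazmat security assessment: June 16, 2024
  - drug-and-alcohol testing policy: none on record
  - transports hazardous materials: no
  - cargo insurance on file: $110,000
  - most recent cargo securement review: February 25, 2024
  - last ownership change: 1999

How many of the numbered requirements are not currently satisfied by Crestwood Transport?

1. driver drug-and-alcohol testing 189 days ago vs limit 180 → not met
2. condition 'transports hazardous materials' does not hold → requirement n/a → met
3. brake system inspection 390 days ago vs limit 365 → not met
4. drivers with valid medical certificates 1 < 5 → not met
5. certified hazmat drivers 3 < 4 → not met
6. auto liability coverage $250,000 < $325,000 → not met
7. condition 'crosses state lines' holds; hours-of-service audit 595 days ago vs limit 540 → not met
8. condition 'operates vehicles over 26,000 lbs' holds; cargo securement review 303 days ago vs limit 270 → not met
9. hazmat security assessment 191 days ago vs limit 180 → not met
10. drug-and-alcohol testing policy absent → not met
11. cargo insurance $110,000 < $125,000 → not met
Not met: 10 of 11

10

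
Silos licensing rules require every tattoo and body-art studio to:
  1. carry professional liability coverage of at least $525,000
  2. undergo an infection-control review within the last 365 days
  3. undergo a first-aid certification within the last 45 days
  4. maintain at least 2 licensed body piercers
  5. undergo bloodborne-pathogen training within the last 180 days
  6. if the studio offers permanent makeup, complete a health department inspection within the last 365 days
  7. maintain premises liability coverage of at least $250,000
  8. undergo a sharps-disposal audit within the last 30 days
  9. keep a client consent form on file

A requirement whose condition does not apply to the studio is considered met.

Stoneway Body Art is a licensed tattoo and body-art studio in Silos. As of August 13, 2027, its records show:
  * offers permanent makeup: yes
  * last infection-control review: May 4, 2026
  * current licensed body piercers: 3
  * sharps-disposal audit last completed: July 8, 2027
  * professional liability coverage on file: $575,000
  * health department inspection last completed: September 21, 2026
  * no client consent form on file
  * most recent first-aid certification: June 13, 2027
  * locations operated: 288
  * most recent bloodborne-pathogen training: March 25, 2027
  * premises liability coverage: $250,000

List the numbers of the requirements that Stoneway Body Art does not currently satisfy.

2, 3, 8, 9

1. professional liability coverage $575,000 ≥ $525,000 → met
2. infection-control review 466 days ago vs limit 365 → not met
3. first-aid certification 61 days ago vs limit 45 → not met
4. licensed body piercers 3 ≥ 2 → met
5. bloodborne-pathogen training 141 days ago vs limit 180 → met
6. condition 'offers permanent makeup' holds; health department inspection 326 days ago vs limit 365 → met
7. premises liability coverage $250,000 ≥ $250,000 → met
8. sharps-disposal audit 36 days ago vs limit 30 → not met
9. client consent form absent → not met
Not met: 2, 3, 8, 9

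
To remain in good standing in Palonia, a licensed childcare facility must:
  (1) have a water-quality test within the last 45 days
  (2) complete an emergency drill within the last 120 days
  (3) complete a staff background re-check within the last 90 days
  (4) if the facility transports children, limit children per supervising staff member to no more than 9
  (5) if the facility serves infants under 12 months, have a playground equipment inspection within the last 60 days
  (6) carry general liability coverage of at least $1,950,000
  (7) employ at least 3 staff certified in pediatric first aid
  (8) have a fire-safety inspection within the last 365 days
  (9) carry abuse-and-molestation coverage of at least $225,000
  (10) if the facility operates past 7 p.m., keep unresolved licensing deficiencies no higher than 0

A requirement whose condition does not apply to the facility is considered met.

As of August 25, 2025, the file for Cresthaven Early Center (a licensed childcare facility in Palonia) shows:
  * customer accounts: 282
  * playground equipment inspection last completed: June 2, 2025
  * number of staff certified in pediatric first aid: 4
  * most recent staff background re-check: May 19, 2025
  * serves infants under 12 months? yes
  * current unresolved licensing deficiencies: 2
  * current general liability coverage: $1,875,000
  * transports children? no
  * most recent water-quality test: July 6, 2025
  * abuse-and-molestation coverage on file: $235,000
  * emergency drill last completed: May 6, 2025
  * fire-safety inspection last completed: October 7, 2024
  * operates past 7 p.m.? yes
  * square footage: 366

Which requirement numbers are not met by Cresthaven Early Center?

1. water-quality test 50 days ago vs limit 45 → not met
2. emergency drill 111 days ago vs limit 120 → met
3. staff background re-check 98 days ago vs limit 90 → not met
4. condition 'transports children' does not hold → requirement n/a → met
5. condition 'serves infants under 12 months' holds; playground equipment inspection 84 days ago vs limit 60 → not met
6. general liability coverage $1,875,000 < $1,950,000 → not met
7. staff certified in pediatric first aid 4 ≥ 3 → met
8. fire-safety inspection 322 days ago vs limit 365 → met
9. abuse-and-molestation coverage $235,000 ≥ $225,000 → met
10. condition 'operates past 7 p.m.' holds; unresolved licensing deficiencies 2 > 0 → not met
Not met: 1, 3, 5, 6, 10

1, 3, 5, 6, 10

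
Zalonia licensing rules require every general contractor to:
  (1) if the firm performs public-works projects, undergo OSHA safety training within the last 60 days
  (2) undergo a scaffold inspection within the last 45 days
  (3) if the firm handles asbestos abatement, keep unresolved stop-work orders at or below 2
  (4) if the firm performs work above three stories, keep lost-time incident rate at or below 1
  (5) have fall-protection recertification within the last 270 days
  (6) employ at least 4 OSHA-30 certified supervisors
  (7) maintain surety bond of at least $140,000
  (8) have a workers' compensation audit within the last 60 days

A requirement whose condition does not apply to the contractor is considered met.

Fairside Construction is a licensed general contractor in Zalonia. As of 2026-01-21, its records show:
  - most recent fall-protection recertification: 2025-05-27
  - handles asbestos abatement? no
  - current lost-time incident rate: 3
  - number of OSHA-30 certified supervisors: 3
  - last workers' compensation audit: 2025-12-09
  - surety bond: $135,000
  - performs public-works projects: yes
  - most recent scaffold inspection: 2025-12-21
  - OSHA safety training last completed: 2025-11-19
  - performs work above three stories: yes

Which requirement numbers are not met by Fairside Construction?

1, 4, 6, 7

1. condition 'performs public-works projects' holds; OSHA safety training 63 days ago vs limit 60 → not met
2. scaffold inspection 31 days ago vs limit 45 → met
3. condition 'handles asbestos abatement' does not hold → requirement n/a → met
4. condition 'performs work above three stories' holds; lost-time incident rate 3 > 1 → not met
5. fall-protection recertification 239 days ago vs limit 270 → met
6. OSHA-30 certified supervisors 3 < 4 → not met
7. surety bond $135,000 < $140,000 → not met
8. workers' compensation audit 43 days ago vs limit 60 → met
Not met: 1, 4, 6, 7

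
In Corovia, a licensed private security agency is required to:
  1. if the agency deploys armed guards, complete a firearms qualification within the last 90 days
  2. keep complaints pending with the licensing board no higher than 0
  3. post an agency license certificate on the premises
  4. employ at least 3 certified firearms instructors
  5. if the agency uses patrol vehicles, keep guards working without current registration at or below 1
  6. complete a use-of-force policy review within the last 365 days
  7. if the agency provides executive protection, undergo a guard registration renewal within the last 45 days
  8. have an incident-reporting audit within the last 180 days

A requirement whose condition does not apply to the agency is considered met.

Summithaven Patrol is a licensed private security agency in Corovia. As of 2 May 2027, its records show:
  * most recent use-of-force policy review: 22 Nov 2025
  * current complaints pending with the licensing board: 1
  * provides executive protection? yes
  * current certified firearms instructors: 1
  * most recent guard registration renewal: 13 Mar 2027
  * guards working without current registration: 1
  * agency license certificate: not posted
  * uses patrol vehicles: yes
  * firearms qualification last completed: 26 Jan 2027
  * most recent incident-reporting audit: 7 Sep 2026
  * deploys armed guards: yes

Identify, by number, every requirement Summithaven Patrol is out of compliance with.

1. condition 'deploys armed guards' holds; firearms qualification 96 days ago vs limit 90 → not met
2. complaints pending with the licensing board 1 > 0 → not met
3. agency license certificate absent → not met
4. certified firearms instructors 1 < 3 → not met
5. condition 'uses patrol vehicles' holds; guards working without current registration 1 ≤ 1 → met
6. use-of-force policy review 526 days ago vs limit 365 → not met
7. condition 'provides executive protection' holds; guard registration renewal 50 days ago vs limit 45 → not met
8. incident-reporting audit 237 days ago vs limit 180 → not met
Not met: 1, 2, 3, 4, 6, 7, 8

1, 2, 3, 4, 6, 7, 8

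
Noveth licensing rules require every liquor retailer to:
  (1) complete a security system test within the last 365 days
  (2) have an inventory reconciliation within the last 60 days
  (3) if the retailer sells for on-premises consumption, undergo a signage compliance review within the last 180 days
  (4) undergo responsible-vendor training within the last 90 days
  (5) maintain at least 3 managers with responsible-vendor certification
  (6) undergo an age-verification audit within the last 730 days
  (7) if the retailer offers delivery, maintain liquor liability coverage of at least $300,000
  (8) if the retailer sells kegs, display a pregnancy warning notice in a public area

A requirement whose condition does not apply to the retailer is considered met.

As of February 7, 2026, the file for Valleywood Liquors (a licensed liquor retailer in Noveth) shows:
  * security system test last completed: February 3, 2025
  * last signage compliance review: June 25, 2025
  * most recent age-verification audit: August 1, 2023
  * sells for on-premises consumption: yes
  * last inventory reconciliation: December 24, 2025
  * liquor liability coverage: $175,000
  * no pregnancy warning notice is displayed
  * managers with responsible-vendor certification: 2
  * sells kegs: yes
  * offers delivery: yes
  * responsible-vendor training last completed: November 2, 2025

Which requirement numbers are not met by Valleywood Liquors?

1. security system test 369 days ago vs limit 365 → not met
2. inventory reconciliation 45 days ago vs limit 60 → met
3. condition 'sells for on-premises consumption' holds; signage compliance review 227 days ago vs limit 180 → not met
4. responsible-vendor training 97 days ago vs limit 90 → not met
5. managers with responsible-vendor certification 2 < 3 → not met
6. age-verification audit 921 days ago vs limit 730 → not met
7. condition 'offers delivery' holds; liquor liability coverage $175,000 < $300,000 → not met
8. condition 'sells kegs' holds; pregnancy warning notice absent → not met
Not met: 1, 3, 4, 5, 6, 7, 8

1, 3, 4, 5, 6, 7, 8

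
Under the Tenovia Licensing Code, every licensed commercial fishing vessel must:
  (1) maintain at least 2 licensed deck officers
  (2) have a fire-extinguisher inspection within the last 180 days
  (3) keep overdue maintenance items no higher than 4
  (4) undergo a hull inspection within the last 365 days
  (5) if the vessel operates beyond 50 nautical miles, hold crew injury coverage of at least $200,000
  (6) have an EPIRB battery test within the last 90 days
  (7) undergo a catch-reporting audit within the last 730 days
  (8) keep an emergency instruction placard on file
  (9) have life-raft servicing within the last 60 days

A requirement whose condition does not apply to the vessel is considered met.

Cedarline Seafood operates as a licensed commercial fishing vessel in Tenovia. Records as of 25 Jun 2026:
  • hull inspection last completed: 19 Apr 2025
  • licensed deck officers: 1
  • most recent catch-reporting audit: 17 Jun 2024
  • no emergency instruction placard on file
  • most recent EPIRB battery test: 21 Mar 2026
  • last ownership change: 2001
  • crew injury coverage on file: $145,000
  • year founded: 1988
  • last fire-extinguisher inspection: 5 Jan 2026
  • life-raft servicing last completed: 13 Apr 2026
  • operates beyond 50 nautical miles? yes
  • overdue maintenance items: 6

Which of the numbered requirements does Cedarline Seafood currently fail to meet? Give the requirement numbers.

1. licensed deck officers 1 < 2 → not met
2. fire-extinguisher inspection 171 days ago vs limit 180 → met
3. overdue maintenance items 6 > 4 → not met
4. hull inspection 432 days ago vs limit 365 → not met
5. condition 'operates beyond 50 nautical miles' holds; crew injury coverage $145,000 < $200,000 → not met
6. EPIRB battery test 96 days ago vs limit 90 → not met
7. catch-reporting audit 738 days ago vs limit 730 → not met
8. emergency instruction placard absent → not met
9. life-raft servicing 73 days ago vs limit 60 → not met
Not met: 1, 3, 4, 5, 6, 7, 8, 9

1, 3, 4, 5, 6, 7, 8, 9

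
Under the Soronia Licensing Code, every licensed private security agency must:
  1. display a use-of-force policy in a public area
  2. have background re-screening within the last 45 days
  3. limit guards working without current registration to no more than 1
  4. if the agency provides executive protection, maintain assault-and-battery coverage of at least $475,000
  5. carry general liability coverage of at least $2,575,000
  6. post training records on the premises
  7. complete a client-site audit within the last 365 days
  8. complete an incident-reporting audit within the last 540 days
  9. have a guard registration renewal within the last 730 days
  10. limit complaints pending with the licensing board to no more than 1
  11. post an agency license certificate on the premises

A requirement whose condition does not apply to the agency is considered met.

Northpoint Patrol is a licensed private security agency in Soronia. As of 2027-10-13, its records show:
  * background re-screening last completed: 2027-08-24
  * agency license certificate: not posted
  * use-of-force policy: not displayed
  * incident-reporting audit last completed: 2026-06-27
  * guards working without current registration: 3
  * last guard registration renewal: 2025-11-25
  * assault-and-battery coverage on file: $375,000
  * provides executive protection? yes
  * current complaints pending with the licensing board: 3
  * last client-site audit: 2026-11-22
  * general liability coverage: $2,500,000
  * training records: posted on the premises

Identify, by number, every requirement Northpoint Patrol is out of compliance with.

1. use-of-force policy absent → not met
2. background re-screening 50 days ago vs limit 45 → not met
3. guards working without current registration 3 > 1 → not met
4. condition 'provides executive protection' holds; assault-and-battery coverage $375,000 < $475,000 → not met
5. general liability coverage $2,500,000 < $2,575,000 → not met
6. training records present → met
7. client-site audit 325 days ago vs limit 365 → met
8. incident-reporting audit 473 days ago vs limit 540 → met
9. guard registration renewal 687 days ago vs limit 730 → met
10. complaints pending with the licensing board 3 > 1 → not met
11. agency license certificate absent → not met
Not met: 1, 2, 3, 4, 5, 10, 11

1, 2, 3, 4, 5, 10, 11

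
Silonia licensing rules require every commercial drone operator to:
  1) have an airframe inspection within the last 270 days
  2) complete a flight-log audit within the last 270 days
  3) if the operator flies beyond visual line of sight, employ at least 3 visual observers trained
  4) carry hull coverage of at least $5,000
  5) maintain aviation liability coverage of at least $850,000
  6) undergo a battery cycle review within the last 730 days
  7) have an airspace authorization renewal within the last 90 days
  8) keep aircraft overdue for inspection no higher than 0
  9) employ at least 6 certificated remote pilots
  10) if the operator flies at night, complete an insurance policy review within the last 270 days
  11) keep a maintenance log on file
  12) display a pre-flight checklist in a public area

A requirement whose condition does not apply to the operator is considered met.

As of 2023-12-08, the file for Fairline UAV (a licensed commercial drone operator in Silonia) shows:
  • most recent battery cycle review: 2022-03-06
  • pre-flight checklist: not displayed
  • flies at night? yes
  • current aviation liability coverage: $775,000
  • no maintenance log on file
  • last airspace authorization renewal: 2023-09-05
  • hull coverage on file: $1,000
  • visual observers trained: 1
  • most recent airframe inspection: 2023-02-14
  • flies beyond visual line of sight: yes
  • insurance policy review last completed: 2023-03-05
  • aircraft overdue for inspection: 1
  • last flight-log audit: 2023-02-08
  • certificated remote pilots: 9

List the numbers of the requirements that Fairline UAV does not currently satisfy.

1. airframe inspection 297 days ago vs limit 270 → not met
2. flight-log audit 303 days ago vs limit 270 → not met
3. condition 'flies beyond visual line of sight' holds; visual observers trained 1 < 3 → not met
4. hull coverage $1,000 < $5,000 → not met
5. aviation liability coverage $775,000 < $850,000 → not met
6. battery cycle review 642 days ago vs limit 730 → met
7. airspace authorization renewal 94 days ago vs limit 90 → not met
8. aircraft overdue for inspection 1 > 0 → not met
9. certificated remote pilots 9 ≥ 6 → met
10. condition 'flies at night' holds; insurance policy review 278 days ago vs limit 270 → not met
11. maintenance log absent → not met
12. pre-flight checklist absent → not met
Not met: 1, 2, 3, 4, 5, 7, 8, 10, 11, 12

1, 2, 3, 4, 5, 7, 8, 10, 11, 12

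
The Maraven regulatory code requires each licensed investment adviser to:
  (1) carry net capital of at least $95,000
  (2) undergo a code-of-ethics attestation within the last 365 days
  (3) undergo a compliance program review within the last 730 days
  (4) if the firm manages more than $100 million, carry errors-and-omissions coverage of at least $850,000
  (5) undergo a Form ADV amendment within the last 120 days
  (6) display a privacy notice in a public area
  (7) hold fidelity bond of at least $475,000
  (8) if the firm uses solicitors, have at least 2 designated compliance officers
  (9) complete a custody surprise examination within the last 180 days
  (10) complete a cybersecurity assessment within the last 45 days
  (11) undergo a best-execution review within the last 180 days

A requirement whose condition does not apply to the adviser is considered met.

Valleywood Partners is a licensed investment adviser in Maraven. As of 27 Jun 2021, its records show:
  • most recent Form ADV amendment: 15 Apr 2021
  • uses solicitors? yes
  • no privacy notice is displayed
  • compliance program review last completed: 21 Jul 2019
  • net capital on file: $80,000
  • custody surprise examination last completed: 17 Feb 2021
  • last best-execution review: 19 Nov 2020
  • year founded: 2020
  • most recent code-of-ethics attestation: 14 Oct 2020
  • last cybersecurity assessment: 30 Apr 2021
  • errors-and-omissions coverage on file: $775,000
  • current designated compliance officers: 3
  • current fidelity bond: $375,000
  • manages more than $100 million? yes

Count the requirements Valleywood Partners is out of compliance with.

6

1. net capital $80,000 < $95,000 → not met
2. code-of-ethics attestation 256 days ago vs limit 365 → met
3. compliance program review 707 days ago vs limit 730 → met
4. condition 'manages more than $100 million' holds; errors-and-omissions coverage $775,000 < $850,000 → not met
5. Form ADV amendment 73 days ago vs limit 120 → met
6. privacy notice absent → not met
7. fidelity bond $375,000 < $475,000 → not met
8. condition 'uses solicitors' holds; designated compliance officers 3 ≥ 2 → met
9. custody surprise examination 130 days ago vs limit 180 → met
10. cybersecurity assessment 58 days ago vs limit 45 → not met
11. best-execution review 220 days ago vs limit 180 → not met
Not met: 6 of 11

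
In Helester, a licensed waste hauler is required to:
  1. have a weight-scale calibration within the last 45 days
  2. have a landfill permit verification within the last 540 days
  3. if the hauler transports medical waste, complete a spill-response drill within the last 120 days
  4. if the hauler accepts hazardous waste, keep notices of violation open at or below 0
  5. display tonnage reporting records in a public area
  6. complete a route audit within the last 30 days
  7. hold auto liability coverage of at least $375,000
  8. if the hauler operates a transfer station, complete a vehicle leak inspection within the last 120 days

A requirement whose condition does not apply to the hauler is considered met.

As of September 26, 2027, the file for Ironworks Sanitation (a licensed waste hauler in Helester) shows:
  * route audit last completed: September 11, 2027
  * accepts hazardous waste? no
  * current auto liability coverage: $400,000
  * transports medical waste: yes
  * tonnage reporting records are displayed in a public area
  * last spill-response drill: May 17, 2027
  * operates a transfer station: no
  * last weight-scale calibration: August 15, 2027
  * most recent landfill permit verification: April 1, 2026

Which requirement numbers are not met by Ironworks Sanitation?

1. weight-scale calibration 42 days ago vs limit 45 → met
2. landfill permit verification 543 days ago vs limit 540 → not met
3. condition 'transports medical waste' holds; spill-response drill 132 days ago vs limit 120 → not met
4. condition 'accepts hazardous waste' does not hold → requirement n/a → met
5. tonnage reporting records present → met
6. route audit 15 days ago vs limit 30 → met
7. auto liability coverage $400,000 ≥ $375,000 → met
8. condition 'operates a transfer station' does not hold → requirement n/a → met
Not met: 2, 3

2, 3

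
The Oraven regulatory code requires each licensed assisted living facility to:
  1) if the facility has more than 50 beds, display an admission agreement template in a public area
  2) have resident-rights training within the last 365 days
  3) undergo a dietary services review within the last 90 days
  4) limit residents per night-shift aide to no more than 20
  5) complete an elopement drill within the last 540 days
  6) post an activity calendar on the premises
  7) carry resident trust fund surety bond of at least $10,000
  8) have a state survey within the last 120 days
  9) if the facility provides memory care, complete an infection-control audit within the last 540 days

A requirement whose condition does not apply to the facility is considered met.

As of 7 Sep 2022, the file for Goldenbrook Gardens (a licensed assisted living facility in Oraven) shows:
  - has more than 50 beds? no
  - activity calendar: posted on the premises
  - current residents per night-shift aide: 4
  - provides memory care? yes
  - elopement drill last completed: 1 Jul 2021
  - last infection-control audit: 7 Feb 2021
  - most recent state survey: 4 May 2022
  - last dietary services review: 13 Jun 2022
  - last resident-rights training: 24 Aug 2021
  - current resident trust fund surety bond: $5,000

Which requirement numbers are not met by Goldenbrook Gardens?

2, 7, 8, 9

1. condition 'has more than 50 beds' does not hold → requirement n/a → met
2. resident-rights training 379 days ago vs limit 365 → not met
3. dietary services review 86 days ago vs limit 90 → met
4. residents per night-shift aide 4 ≤ 20 → met
5. elopement drill 433 days ago vs limit 540 → met
6. activity calendar present → met
7. resident trust fund surety bond $5,000 < $10,000 → not met
8. state survey 126 days ago vs limit 120 → not met
9. condition 'provides memory care' holds; infection-control audit 577 days ago vs limit 540 → not met
Not met: 2, 7, 8, 9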